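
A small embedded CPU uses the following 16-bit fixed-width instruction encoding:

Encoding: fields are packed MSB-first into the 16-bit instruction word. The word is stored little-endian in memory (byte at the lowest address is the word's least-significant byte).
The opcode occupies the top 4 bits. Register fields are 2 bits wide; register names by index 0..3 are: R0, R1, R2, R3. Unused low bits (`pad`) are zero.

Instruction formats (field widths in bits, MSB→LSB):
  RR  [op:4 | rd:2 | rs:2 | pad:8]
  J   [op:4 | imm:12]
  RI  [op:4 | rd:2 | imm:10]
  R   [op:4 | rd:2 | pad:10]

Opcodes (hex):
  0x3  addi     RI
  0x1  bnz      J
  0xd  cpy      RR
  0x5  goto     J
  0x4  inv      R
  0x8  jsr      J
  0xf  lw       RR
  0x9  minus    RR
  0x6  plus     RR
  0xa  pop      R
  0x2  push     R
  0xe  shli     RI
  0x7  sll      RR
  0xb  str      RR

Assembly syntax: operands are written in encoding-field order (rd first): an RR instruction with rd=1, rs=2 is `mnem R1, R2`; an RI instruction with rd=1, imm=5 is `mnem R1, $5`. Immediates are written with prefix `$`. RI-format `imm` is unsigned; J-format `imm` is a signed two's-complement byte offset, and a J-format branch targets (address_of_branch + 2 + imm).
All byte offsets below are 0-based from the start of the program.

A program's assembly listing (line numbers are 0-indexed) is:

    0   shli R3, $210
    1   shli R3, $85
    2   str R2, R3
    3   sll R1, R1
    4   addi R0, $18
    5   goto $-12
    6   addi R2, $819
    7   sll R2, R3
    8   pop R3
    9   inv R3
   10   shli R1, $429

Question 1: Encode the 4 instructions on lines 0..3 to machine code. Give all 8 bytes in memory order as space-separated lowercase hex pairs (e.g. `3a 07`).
0. shli fields op=0xe:4|rd=3:2|imm=210:10 → word ecd2h → d2 ec
1. shli fields op=0xe:4|rd=3:2|imm=85:10 → word ec55h → 55 ec
2. str fields op=0xb:4|rd=2:2|rs=3:2|pad=0:8 → word bb00h → 00 bb
3. sll fields op=0x7:4|rd=1:2|rs=1:2|pad=0:8 → word 7500h → 00 75

d2 ec 55 ec 00 bb 00 75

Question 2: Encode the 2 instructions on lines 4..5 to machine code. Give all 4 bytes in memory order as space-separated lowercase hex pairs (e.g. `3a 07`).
12 30 f4 5f

L4: addi op=0x3:4|rd=0:2|imm=18:10 ⇒ 0x3012 ⇒ little 12 30
L5: goto op=0x5:4|imm=-12:12 ⇒ 0x5ff4 ⇒ little f4 5f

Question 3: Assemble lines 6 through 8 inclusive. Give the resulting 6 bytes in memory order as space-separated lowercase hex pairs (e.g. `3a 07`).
33 3b 00 7b 00 ac

L6: addi op=0x3:4|rd=2:2|imm=819:10 ⇒ 0x3b33 ⇒ little 33 3b
L7: sll op=0x7:4|rd=2:2|rs=3:2|pad=0:8 ⇒ 0x7b00 ⇒ little 00 7b
L8: pop op=0xa:4|rd=3:2|pad=0:10 ⇒ 0xac00 ⇒ little 00 ac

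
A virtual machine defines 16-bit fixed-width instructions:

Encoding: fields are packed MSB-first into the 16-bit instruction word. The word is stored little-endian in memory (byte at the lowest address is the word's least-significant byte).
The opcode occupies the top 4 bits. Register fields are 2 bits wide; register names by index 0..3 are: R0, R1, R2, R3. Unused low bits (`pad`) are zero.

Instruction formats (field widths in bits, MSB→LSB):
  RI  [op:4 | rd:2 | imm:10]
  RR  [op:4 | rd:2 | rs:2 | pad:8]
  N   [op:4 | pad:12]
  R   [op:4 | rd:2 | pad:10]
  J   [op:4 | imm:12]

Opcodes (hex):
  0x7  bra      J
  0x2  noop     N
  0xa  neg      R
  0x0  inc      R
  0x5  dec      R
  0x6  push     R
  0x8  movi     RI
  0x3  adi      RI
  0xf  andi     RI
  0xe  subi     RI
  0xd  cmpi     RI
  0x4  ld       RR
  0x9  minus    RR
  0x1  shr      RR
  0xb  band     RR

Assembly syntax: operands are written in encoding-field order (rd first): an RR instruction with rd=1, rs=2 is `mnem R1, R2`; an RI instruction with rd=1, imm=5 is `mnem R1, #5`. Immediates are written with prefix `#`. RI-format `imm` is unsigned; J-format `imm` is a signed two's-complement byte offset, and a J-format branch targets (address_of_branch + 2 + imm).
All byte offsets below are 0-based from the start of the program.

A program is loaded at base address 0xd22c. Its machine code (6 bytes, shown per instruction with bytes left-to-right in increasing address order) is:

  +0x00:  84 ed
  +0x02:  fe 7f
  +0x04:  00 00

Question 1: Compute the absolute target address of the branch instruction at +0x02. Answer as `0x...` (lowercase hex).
0xd22e

@+02  little-endian(fe 7f) = 0x7ffe
  top 4b → 0x7 → bra [J]
  [11:0] imm=4094 (s12→-2) = #-2
  target = base 0xd22c + off 0x02 + 2 + imm -2 = 0xd22e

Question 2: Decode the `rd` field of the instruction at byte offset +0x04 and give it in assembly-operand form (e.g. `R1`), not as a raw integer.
+0x04: 00 00 ⇒ word 0x0000 (little)
  op=0x0000>>12=0x0 ⇒ inc (R)
  rd: (w>>10)&0x3=0x0 → R0

R0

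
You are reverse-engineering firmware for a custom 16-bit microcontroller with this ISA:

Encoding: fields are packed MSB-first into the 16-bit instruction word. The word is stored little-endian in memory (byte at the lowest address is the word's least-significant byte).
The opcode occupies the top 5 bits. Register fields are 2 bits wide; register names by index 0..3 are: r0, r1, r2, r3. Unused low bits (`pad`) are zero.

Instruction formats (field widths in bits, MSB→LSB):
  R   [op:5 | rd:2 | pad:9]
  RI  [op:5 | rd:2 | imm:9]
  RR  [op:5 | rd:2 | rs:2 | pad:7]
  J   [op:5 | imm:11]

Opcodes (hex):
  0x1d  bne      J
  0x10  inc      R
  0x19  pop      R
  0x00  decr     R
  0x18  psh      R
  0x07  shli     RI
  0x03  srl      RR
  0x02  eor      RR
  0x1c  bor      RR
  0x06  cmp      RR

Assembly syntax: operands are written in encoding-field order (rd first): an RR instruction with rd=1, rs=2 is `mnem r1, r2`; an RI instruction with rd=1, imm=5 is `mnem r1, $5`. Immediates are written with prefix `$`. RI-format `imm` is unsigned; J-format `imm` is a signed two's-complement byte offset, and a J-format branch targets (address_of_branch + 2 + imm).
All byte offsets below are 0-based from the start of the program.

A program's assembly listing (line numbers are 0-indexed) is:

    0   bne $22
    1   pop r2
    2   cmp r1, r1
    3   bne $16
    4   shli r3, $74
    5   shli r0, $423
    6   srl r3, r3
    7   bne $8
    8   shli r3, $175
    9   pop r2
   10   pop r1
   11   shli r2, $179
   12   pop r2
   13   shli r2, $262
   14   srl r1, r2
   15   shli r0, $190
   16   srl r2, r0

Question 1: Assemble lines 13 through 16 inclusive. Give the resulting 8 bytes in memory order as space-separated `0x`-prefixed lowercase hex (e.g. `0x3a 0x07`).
0x06 0x3d 0x00 0x1b 0xbe 0x38 0x00 0x1c

13. shli fields op=0x7:5|rd=2:2|imm=262:9 → word 3d06h → 06 3d
14. srl fields op=0x3:5|rd=1:2|rs=2:2|pad=0:7 → word 1b00h → 00 1b
15. shli fields op=0x7:5|rd=0:2|imm=190:9 → word 38beh → be 38
16. srl fields op=0x3:5|rd=2:2|rs=0:2|pad=0:7 → word 1c00h → 00 1c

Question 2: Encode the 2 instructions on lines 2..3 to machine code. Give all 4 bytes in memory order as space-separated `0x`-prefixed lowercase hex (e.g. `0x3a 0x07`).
0x80 0x32 0x10 0xe8

line 2 (cmp): pack op=0x6:5|rd=1:2|rs=1:2|pad=0:7 = 0x3280; little→ 80 32
line 3 (bne): pack op=0x1d:5|imm=16:11 = 0xe810; little→ 10 e8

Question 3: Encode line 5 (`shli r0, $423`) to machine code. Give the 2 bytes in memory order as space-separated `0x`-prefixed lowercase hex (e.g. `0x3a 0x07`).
L5: shli op=0x7:5|rd=0:2|imm=423:9 ⇒ 0x39a7 ⇒ little a7 39

0xa7 0x39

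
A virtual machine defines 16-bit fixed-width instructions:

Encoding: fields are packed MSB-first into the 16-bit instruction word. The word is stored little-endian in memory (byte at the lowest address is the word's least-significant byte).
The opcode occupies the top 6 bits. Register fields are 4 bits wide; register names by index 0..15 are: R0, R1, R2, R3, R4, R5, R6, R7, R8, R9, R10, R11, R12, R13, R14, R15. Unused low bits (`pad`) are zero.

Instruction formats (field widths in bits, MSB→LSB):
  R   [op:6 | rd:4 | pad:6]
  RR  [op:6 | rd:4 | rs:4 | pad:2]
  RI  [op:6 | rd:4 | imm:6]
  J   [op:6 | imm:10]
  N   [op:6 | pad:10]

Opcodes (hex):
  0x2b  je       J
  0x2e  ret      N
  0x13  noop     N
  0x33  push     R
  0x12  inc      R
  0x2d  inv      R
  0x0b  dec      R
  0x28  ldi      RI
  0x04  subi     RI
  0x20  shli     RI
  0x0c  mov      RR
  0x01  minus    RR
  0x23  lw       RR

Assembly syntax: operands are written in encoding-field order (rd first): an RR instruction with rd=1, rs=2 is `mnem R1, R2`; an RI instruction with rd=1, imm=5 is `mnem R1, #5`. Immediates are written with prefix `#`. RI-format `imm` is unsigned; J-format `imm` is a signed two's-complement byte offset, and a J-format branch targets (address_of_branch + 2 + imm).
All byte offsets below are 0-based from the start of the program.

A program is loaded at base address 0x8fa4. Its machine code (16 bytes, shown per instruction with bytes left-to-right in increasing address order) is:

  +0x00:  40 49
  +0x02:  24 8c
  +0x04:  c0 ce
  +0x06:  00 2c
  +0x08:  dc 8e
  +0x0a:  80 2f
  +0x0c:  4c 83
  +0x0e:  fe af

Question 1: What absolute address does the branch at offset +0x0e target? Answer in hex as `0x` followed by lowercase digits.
[0e] fe af → 0xaffe
  opcode bits[15:10]=0x2b: je/J
  imm: (w>>0)&0x3ff=0x3fe (s10→-2) → #-2
  target = base 0x8fa4 + off 0x0e + 2 + imm -2 = 0x8fb2

0x8fb2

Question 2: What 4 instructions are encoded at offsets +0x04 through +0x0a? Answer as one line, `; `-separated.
off 0x04: read c0 ce as little → 0xcec0
  opcode bits[15:10]=0x33: push/R
  rd@[9:6]=0xb ⇒ R11
off 0x06: read 00 2c as little → 0x2c00
  opcode bits[15:10]=0xb: dec/R
  rd@[9:6]=0x0 ⇒ R0
off 0x08: read dc 8e as little → 0x8edc
  opcode bits[15:10]=0x23: lw/RR
  rd@[9:6]=0xb ⇒ R11
  rs@[5:2]=0x7 ⇒ R7
off 0x0a: read 80 2f as little → 0x2f80
  opcode bits[15:10]=0xb: dec/R
  rd@[9:6]=0xe ⇒ R14

push R11; dec R0; lw R11, R7; dec R14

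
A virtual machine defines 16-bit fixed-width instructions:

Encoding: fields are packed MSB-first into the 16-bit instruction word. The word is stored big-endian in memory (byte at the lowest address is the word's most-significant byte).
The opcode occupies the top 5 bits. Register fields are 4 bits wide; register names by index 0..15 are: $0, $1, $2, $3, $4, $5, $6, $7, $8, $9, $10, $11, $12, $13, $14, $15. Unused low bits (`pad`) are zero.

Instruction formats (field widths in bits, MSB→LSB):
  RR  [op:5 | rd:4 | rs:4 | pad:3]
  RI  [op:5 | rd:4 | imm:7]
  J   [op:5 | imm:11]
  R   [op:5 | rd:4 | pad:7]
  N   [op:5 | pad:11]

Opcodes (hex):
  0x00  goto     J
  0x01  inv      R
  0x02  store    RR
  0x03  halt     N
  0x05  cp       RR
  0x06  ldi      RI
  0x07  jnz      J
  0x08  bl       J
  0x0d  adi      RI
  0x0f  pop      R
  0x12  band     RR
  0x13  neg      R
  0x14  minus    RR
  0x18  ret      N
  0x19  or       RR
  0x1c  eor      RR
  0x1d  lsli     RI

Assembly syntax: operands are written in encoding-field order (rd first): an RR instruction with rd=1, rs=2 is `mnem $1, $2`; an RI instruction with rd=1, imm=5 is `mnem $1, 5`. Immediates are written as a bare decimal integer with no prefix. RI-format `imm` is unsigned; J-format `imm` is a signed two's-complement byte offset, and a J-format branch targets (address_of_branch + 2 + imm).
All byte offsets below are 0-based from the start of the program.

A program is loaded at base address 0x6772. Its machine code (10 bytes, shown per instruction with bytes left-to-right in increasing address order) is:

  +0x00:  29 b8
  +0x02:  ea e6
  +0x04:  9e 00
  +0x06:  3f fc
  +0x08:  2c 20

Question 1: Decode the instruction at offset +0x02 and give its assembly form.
off 0x02: read ea e6 as big → 0xeae6
  top 5b → 0x1d → lsli [RI]
  [10:7] rd=5 = $5
  [6:0] imm=102 = 102

lsli $5, 102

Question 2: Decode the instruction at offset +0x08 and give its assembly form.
cp $8, $4

@+08  big-endian(2c 20) = 0x2c20
  opcode bits[15:11]=0x5: cp/RR
  rd@[10:7]=0x8 ⇒ $8
  rs@[6:3]=0x4 ⇒ $4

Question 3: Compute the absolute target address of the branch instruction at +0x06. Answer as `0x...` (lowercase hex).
0x6776

@+06  big-endian(3f fc) = 0x3ffc
  op=0x3ffc>>11=0x7 ⇒ jnz (J)
  [10:0] imm=2044 (s11→-4) = -4
  target = base 0x6772 + off 0x06 + 2 + imm -4 = 0x6776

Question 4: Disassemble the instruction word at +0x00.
cp $3, $7

+0x00: 29 b8 ⇒ word 0x29b8 (big)
  op=0x29b8>>11=0x5 ⇒ cp (RR)
  rd: (w>>7)&0xf=0x3 → $3
  rs: (w>>3)&0xf=0x7 → $7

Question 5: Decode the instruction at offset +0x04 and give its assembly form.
neg $12

off 0x04: read 9e 00 as big → 0x9e00
  op=0x9e00>>11=0x13 ⇒ neg (R)
  rd@[10:7]=0xc ⇒ $12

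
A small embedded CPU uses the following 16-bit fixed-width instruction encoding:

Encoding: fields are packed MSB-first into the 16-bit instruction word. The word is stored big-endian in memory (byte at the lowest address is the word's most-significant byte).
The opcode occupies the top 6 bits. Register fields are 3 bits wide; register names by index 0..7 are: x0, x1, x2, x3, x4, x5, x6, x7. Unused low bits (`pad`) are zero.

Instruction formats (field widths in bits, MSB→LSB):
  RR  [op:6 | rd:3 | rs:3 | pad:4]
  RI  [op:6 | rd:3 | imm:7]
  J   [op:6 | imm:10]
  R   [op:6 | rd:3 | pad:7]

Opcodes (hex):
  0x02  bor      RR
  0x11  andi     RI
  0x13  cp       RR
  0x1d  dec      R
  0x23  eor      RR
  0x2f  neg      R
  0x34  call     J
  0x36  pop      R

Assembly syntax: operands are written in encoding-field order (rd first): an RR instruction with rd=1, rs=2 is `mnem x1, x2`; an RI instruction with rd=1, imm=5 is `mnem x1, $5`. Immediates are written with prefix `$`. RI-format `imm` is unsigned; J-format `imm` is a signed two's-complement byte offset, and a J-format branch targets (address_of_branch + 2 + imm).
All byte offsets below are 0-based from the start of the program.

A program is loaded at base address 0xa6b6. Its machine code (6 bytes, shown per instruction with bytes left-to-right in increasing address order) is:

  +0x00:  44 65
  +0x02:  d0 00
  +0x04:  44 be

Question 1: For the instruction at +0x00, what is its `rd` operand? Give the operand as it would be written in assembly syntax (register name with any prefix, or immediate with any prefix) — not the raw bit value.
[00] 44 65 → 0x4465
  top 6b → 0x11 → andi [RI]
  rd@[9:7]=0x0 ⇒ x0
  imm@[6:0]=0x65 ⇒ $101

x0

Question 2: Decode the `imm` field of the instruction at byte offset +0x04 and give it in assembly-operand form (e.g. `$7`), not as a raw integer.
@+04  big-endian(44 be) = 0x44be
  top 6b → 0x11 → andi [RI]
  rd: (w>>7)&0x7=0x1 → x1
  imm: (w>>0)&0x7f=0x3e → $62

$62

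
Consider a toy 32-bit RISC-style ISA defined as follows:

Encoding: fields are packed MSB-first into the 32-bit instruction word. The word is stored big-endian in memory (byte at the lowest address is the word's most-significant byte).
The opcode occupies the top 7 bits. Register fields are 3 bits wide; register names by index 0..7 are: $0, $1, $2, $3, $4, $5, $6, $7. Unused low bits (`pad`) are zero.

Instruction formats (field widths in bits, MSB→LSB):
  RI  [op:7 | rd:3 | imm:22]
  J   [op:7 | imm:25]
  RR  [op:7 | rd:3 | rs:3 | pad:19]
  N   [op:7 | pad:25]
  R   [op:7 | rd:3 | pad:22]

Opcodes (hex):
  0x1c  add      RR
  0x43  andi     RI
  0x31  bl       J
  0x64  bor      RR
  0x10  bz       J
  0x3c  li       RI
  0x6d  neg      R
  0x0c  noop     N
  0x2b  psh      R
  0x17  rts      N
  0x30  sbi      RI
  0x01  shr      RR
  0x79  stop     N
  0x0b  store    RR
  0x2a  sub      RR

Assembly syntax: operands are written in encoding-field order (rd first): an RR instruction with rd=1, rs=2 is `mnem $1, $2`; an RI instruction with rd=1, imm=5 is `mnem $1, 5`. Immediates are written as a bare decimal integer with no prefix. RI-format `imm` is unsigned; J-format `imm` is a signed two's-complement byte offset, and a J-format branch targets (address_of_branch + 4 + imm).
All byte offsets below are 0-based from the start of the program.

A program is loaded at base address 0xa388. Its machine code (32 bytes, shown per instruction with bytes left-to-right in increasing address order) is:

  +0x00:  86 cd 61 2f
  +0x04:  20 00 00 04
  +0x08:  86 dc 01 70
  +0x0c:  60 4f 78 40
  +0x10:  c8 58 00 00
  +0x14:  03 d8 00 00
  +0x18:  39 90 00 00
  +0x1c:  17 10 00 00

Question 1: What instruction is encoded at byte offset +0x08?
andi $3, 1835376

[08] 86 dc 01 70 → 0x86dc0170
  opcode bits[31:25]=0x43: andi/RI
  rd@[24:22]=0x3 ⇒ $3
  imm@[21:0]=0x1c0170 ⇒ 1835376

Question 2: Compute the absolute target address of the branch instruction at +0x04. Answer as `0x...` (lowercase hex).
[04] 20 00 00 04 → 0x20000004
  op=0x20000004>>25=0x10 ⇒ bz (J)
  imm@[24:0]=0x4 ⇒ 4
  target = base 0xa388 + off 0x04 + 4 + imm 4 = 0xa394

0xa394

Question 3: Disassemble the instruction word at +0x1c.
@+1c  big-endian(17 10 00 00) = 0x17100000
  opcode bits[31:25]=0xb: store/RR
  rd@[24:22]=0x4 ⇒ $4
  rs@[21:19]=0x2 ⇒ $2

store $4, $2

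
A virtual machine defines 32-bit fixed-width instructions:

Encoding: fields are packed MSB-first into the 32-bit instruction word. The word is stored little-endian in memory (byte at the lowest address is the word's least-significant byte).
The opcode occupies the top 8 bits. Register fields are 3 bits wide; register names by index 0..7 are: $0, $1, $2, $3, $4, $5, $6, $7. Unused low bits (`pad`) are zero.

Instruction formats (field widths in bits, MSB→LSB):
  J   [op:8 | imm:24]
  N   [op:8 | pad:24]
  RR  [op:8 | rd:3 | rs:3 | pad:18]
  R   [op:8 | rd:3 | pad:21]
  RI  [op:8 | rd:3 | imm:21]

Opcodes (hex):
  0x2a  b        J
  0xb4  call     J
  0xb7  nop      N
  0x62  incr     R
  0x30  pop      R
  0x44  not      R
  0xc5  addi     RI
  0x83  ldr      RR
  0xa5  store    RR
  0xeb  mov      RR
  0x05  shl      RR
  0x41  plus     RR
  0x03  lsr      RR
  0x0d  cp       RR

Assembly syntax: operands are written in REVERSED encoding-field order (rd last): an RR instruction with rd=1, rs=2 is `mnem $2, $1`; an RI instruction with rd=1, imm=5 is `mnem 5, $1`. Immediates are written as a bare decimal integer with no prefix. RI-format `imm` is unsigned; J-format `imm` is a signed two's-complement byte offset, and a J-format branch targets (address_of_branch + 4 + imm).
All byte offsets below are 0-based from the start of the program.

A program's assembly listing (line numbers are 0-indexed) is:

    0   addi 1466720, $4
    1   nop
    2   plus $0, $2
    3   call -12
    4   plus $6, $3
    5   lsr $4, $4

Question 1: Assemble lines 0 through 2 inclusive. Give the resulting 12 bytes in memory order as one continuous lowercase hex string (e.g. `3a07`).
line 0 (addi): pack op=0xc5:8|rd=4:3|imm=1466720:21 = 0xc5966160; little→ 60 61 96 c5
line 1 (nop): pack op=0xb7:8|pad=0:24 = 0xb7000000; little→ 00 00 00 b7
line 2 (plus): pack op=0x41:8|rd=2:3|rs=0:3|pad=0:18 = 0x41400000; little→ 00 00 40 41

606196c5000000b700004041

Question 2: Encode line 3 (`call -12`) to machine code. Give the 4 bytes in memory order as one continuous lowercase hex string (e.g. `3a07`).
f4ffffb4

line 3 (call): pack op=0xb4:8|imm=-12:24 = 0xb4fffff4; little→ f4 ff ff b4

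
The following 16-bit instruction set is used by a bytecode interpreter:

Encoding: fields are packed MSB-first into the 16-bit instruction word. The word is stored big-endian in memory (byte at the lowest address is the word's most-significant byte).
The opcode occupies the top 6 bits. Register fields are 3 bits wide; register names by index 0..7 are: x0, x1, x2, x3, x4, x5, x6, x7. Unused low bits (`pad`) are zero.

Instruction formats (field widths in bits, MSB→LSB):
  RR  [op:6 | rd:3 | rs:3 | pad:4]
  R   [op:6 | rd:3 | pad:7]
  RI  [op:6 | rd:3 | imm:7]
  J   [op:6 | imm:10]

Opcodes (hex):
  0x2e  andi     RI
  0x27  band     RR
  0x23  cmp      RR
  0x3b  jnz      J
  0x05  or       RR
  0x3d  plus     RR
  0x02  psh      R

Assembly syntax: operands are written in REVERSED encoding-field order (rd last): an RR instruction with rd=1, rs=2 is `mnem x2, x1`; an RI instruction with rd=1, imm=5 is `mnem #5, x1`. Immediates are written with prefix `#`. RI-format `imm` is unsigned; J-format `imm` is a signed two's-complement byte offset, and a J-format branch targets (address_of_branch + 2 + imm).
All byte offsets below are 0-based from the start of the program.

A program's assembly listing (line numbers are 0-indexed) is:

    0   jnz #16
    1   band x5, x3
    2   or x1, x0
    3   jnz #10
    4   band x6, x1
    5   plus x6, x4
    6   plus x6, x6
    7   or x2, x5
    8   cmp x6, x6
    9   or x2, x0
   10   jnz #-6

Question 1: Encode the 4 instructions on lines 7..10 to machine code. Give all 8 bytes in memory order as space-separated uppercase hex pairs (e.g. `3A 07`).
7. or fields op=0x5:6|rd=5:3|rs=2:3|pad=0:4 → word 16a0h → 16 a0
8. cmp fields op=0x23:6|rd=6:3|rs=6:3|pad=0:4 → word 8f60h → 8f 60
9. or fields op=0x5:6|rd=0:3|rs=2:3|pad=0:4 → word 1420h → 14 20
10. jnz fields op=0x3b:6|imm=-6:10 → word effah → ef fa

16 A0 8F 60 14 20 EF FA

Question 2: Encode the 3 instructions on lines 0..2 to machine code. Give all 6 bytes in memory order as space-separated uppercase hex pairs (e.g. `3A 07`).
EC 10 9D D0 14 10

0. jnz fields op=0x3b:6|imm=16:10 → word ec10h → ec 10
1. band fields op=0x27:6|rd=3:3|rs=5:3|pad=0:4 → word 9dd0h → 9d d0
2. or fields op=0x5:6|rd=0:3|rs=1:3|pad=0:4 → word 1410h → 14 10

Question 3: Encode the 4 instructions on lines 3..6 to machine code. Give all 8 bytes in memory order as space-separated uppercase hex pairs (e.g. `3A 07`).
EC 0A 9C E0 F6 60 F7 60

3. jnz fields op=0x3b:6|imm=10:10 → word ec0ah → ec 0a
4. band fields op=0x27:6|rd=1:3|rs=6:3|pad=0:4 → word 9ce0h → 9c e0
5. plus fields op=0x3d:6|rd=4:3|rs=6:3|pad=0:4 → word f660h → f6 60
6. plus fields op=0x3d:6|rd=6:3|rs=6:3|pad=0:4 → word f760h → f7 60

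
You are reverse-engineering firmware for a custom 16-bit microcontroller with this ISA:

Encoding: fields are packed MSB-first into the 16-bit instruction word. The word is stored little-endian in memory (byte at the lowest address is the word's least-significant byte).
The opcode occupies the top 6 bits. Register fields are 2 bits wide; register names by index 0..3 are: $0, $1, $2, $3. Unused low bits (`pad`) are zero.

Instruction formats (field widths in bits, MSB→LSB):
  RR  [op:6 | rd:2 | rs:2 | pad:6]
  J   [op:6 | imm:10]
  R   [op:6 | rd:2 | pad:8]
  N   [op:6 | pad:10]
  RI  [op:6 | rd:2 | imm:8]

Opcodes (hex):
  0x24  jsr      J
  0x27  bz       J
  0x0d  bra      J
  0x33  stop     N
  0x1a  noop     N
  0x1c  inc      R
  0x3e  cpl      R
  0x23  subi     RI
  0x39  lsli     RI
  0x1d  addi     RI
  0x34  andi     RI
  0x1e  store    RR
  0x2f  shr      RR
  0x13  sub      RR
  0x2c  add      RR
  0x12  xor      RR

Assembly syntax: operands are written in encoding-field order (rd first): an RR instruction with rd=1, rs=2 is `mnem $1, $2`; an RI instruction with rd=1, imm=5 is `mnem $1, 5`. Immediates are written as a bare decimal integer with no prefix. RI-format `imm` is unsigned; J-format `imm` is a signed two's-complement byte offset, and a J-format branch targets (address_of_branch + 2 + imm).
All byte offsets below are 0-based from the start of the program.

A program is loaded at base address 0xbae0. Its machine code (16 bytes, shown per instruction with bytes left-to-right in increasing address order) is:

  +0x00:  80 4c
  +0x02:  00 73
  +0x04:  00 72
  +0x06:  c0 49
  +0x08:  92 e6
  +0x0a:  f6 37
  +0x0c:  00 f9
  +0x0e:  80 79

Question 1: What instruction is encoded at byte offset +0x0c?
@+0c  little-endian(00 f9) = 0xf900
  top 6b → 0x3e → cpl [R]
  rd: (w>>8)&0x3=0x1 → $1

cpl $1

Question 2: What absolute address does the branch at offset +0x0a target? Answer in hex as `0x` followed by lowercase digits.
@+0a  little-endian(f6 37) = 0x37f6
  opcode bits[15:10]=0xd: bra/J
  imm@[9:0]=0x3f6 (s10→-10) ⇒ -10
  target = base 0xbae0 + off 0x0a + 2 + imm -10 = 0xbae2

0xbae2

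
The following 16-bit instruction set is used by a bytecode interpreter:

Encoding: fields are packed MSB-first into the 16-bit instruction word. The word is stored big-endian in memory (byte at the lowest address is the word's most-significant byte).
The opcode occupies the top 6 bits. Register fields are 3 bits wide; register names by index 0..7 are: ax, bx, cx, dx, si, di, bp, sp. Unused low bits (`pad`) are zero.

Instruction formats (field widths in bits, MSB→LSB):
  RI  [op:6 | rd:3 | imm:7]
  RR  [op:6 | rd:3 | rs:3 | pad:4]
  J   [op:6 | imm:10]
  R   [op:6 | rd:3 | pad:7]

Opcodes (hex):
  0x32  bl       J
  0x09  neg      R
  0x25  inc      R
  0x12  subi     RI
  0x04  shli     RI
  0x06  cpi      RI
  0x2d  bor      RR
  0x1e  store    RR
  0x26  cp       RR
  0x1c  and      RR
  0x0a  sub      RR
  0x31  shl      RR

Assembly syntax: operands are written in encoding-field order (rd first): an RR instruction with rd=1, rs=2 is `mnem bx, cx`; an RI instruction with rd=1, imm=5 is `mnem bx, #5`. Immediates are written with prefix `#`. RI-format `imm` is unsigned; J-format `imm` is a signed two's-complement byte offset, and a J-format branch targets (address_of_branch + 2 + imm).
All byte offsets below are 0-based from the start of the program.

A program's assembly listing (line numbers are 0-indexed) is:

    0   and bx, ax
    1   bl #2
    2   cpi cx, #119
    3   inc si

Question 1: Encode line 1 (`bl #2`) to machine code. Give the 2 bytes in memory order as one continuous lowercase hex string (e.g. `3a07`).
L1: bl op=0x32:6|imm=2:10 ⇒ 0xc802 ⇒ big c8 02

c802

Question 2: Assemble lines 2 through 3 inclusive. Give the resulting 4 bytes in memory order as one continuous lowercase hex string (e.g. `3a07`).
line 2 (cpi): pack op=0x6:6|rd=2:3|imm=119:7 = 0x1977; big→ 19 77
line 3 (inc): pack op=0x25:6|rd=4:3|pad=0:7 = 0x9600; big→ 96 00

19779600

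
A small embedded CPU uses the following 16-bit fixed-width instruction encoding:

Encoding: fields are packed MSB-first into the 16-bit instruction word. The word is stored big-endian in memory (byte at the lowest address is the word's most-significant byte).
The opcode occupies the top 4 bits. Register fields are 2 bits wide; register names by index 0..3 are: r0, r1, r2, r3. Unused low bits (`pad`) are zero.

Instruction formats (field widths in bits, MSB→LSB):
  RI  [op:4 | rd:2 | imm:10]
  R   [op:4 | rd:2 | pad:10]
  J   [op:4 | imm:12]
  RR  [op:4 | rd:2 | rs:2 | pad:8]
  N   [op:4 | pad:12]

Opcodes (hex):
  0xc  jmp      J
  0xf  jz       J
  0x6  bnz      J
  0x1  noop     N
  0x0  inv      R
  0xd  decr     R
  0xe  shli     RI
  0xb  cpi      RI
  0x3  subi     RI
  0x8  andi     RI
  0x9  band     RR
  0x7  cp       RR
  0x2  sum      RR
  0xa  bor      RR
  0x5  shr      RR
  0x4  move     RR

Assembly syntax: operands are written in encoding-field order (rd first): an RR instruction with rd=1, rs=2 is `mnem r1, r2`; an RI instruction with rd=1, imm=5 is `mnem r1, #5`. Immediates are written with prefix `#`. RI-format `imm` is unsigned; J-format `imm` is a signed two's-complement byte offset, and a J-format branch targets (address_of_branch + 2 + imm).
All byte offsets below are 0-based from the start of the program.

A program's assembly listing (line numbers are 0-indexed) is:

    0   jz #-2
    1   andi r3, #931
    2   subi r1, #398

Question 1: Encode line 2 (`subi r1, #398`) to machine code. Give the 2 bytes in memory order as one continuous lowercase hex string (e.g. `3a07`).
line 2 (subi): pack op=0x3:4|rd=1:2|imm=398:10 = 0x358e; big→ 35 8e

358e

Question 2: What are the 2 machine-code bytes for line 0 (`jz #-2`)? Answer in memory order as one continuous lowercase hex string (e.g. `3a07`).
fffe

line 0 (jz): pack op=0xf:4|imm=-2:12 = 0xfffe; big→ ff fe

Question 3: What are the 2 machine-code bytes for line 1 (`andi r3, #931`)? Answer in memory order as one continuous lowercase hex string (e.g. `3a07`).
8fa3

1. andi fields op=0x8:4|rd=3:2|imm=931:10 → word 8fa3h → 8f a3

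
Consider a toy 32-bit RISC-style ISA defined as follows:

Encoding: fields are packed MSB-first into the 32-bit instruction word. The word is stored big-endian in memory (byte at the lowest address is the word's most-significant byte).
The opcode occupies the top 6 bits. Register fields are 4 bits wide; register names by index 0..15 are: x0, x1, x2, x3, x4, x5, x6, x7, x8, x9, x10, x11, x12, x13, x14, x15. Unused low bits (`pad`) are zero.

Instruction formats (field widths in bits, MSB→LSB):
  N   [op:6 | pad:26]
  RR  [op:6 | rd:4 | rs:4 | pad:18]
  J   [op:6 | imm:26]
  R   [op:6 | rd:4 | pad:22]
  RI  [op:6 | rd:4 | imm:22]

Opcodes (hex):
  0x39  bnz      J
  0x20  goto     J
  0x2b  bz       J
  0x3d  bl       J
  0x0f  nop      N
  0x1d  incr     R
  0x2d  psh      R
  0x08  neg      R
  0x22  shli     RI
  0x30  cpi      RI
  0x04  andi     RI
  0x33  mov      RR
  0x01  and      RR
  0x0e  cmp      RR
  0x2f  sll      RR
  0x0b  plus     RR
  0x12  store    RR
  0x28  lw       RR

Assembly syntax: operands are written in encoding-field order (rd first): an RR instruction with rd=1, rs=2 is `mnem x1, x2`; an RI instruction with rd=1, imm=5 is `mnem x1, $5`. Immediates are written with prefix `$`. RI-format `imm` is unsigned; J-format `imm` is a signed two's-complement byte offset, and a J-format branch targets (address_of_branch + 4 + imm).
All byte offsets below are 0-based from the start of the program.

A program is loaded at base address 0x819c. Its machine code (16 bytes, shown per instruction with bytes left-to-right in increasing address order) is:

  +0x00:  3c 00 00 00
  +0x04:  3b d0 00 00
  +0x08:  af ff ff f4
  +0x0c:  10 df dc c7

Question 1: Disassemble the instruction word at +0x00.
off 0x00: read 3c 00 00 00 as big → 0x3c000000
  opcode bits[31:26]=0xf: nop/N

nop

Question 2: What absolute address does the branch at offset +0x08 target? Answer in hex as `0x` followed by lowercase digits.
0x819c

@+08  big-endian(af ff ff f4) = 0xaffffff4
  opcode bits[31:26]=0x2b: bz/J
  imm@[25:0]=0x3fffff4 (s26→-12) ⇒ $-12
  target = base 0x819c + off 0x08 + 4 + imm -12 = 0x819c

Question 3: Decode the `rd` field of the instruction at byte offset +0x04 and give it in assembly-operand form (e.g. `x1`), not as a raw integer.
x15

[04] 3b d0 00 00 → 0x3bd00000
  opcode bits[31:26]=0xe: cmp/RR
  rd@[25:22]=0xf ⇒ x15
  rs@[21:18]=0x4 ⇒ x4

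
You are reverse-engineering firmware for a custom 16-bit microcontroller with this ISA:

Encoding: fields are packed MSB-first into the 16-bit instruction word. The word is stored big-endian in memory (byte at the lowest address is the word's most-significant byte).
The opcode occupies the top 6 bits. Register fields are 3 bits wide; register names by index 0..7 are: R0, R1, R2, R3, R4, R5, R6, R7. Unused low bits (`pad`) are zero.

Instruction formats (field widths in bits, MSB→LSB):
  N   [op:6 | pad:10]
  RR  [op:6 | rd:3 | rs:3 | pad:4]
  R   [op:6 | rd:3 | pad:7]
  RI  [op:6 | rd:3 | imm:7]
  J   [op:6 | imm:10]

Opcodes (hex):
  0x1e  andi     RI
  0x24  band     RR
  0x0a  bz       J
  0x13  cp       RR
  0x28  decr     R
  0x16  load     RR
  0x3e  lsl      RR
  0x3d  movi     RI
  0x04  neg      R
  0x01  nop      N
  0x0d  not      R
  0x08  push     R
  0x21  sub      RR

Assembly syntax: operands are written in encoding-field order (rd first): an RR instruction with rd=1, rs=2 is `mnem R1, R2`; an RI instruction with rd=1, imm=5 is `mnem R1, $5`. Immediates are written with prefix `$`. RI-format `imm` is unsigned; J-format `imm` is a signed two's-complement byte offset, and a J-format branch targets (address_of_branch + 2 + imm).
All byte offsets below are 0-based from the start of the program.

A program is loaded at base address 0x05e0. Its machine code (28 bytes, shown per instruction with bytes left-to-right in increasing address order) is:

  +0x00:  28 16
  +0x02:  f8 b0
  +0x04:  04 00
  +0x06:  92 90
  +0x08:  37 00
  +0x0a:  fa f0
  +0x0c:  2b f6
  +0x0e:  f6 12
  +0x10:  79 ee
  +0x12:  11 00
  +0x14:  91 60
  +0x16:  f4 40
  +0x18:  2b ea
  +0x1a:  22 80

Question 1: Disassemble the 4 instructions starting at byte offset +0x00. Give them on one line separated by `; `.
+0x00: 28 16 ⇒ word 0x2816 (big)
  op=0x2816>>10=0xa ⇒ bz (J)
  [9:0] imm=22 = $22
+0x02: f8 b0 ⇒ word 0xf8b0 (big)
  op=0xf8b0>>10=0x3e ⇒ lsl (RR)
  [9:7] rd=1 = R1
  [6:4] rs=3 = R3
+0x04: 04 00 ⇒ word 0x0400 (big)
  op=0x0400>>10=0x1 ⇒ nop (N)
+0x06: 92 90 ⇒ word 0x9290 (big)
  op=0x9290>>10=0x24 ⇒ band (RR)
  [9:7] rd=5 = R5
  [6:4] rs=1 = R1

bz $22; lsl R1, R3; nop; band R5, R1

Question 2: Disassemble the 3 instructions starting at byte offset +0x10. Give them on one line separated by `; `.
@+10  big-endian(79 ee) = 0x79ee
  opcode bits[15:10]=0x1e: andi/RI
  [9:7] rd=3 = R3
  [6:0] imm=110 = $110
@+12  big-endian(11 00) = 0x1100
  opcode bits[15:10]=0x4: neg/R
  [9:7] rd=2 = R2
@+14  big-endian(91 60) = 0x9160
  opcode bits[15:10]=0x24: band/RR
  [9:7] rd=2 = R2
  [6:4] rs=6 = R6

andi R3, $110; neg R2; band R2, R6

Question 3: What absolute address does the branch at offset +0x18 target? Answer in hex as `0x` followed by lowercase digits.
[18] 2b ea → 0x2bea
  op=0x2bea>>10=0xa ⇒ bz (J)
  [9:0] imm=1002 (s10→-22) = $-22
  target = base 0x05e0 + off 0x18 + 2 + imm -22 = 0x05e4

0x05e4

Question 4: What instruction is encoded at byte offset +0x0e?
movi R4, $18

+0x0e: f6 12 ⇒ word 0xf612 (big)
  op=0xf612>>10=0x3d ⇒ movi (RI)
  rd: (w>>7)&0x7=0x4 → R4
  imm: (w>>0)&0x7f=0x12 → $18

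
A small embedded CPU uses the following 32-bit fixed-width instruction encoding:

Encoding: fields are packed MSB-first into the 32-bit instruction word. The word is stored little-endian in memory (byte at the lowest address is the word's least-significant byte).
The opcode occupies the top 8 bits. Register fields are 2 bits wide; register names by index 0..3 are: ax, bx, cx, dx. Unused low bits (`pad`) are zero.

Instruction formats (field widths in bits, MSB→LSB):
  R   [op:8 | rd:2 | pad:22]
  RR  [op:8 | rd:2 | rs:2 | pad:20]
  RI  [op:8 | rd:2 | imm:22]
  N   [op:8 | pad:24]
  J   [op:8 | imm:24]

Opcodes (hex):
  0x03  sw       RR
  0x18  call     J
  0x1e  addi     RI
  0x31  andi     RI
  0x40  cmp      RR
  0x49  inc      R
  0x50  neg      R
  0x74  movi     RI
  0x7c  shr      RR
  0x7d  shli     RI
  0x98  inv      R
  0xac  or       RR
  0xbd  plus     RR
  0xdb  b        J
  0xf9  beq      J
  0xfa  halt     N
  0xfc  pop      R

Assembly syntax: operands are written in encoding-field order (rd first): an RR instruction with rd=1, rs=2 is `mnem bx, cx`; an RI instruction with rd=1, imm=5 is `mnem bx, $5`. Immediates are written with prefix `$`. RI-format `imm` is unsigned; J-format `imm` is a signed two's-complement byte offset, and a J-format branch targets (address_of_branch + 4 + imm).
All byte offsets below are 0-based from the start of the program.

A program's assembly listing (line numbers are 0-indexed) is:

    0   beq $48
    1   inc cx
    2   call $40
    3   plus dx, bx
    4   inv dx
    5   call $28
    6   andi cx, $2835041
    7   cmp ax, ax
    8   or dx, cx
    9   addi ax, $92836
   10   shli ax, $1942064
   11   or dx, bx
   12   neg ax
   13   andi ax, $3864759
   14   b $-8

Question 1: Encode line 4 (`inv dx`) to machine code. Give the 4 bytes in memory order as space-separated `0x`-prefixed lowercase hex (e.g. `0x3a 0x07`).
line 4 (inv): pack op=0x98:8|rd=3:2|pad=0:22 = 0x98c00000; little→ 00 00 c0 98

0x00 0x00 0xc0 0x98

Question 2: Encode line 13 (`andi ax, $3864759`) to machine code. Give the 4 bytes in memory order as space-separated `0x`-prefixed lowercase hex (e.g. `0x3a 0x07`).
0xb7 0xf8 0x3a 0x31

line 13 (andi): pack op=0x31:8|rd=0:2|imm=3864759:22 = 0x313af8b7; little→ b7 f8 3a 31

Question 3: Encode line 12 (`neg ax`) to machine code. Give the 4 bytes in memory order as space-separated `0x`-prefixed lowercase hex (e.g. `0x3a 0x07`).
L12: neg op=0x50:8|rd=0:2|pad=0:22 ⇒ 0x50000000 ⇒ little 00 00 00 50

0x00 0x00 0x00 0x50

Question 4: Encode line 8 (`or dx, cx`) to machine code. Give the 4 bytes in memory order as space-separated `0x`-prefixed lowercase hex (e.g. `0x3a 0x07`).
0x00 0x00 0xe0 0xac

8. or fields op=0xac:8|rd=3:2|rs=2:2|pad=0:20 → word ace00000h → 00 00 e0 ac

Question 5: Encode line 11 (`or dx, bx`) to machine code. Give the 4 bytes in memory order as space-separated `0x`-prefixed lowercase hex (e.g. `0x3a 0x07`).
L11: or op=0xac:8|rd=3:2|rs=1:2|pad=0:20 ⇒ 0xacd00000 ⇒ little 00 00 d0 ac

0x00 0x00 0xd0 0xac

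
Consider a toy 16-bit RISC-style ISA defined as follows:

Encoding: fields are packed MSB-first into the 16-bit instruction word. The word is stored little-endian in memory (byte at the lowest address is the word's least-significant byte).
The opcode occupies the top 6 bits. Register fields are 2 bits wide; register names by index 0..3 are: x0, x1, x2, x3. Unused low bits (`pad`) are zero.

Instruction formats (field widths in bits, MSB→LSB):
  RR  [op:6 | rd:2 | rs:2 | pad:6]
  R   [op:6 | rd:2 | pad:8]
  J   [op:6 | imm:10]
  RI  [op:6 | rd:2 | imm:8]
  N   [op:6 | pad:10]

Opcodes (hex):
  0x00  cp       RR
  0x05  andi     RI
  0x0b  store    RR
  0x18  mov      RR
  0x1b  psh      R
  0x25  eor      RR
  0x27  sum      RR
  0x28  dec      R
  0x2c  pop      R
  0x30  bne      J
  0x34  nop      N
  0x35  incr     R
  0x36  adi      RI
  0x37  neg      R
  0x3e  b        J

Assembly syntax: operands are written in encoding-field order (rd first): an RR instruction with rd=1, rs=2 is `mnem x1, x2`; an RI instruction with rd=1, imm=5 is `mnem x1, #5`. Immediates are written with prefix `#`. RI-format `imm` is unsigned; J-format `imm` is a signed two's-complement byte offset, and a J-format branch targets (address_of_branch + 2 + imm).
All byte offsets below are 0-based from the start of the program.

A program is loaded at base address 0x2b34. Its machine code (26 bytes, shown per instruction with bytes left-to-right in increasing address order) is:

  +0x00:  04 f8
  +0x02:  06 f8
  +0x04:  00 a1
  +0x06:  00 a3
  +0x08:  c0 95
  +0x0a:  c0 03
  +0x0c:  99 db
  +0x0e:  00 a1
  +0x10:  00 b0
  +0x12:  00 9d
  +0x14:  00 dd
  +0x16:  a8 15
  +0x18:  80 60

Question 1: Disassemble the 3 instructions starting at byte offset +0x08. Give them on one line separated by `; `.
@+08  little-endian(c0 95) = 0x95c0
  op=0x95c0>>10=0x25 ⇒ eor (RR)
  rd: (w>>8)&0x3=0x1 → x1
  rs: (w>>6)&0x3=0x3 → x3
@+0a  little-endian(c0 03) = 0x03c0
  op=0x03c0>>10=0x0 ⇒ cp (RR)
  rd: (w>>8)&0x3=0x3 → x3
  rs: (w>>6)&0x3=0x3 → x3
@+0c  little-endian(99 db) = 0xdb99
  op=0xdb99>>10=0x36 ⇒ adi (RI)
  rd: (w>>8)&0x3=0x3 → x3
  imm: (w>>0)&0xff=0x99 → #153

eor x1, x3; cp x3, x3; adi x3, #153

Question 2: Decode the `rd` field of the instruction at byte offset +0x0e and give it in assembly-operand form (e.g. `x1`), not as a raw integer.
@+0e  little-endian(00 a1) = 0xa100
  top 6b → 0x28 → dec [R]
  rd@[9:8]=0x1 ⇒ x1

x1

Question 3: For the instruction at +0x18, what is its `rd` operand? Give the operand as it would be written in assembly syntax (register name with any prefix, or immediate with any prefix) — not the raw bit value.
x0

+0x18: 80 60 ⇒ word 0x6080 (little)
  op=0x6080>>10=0x18 ⇒ mov (RR)
  rd: (w>>8)&0x3=0x0 → x0
  rs: (w>>6)&0x3=0x2 → x2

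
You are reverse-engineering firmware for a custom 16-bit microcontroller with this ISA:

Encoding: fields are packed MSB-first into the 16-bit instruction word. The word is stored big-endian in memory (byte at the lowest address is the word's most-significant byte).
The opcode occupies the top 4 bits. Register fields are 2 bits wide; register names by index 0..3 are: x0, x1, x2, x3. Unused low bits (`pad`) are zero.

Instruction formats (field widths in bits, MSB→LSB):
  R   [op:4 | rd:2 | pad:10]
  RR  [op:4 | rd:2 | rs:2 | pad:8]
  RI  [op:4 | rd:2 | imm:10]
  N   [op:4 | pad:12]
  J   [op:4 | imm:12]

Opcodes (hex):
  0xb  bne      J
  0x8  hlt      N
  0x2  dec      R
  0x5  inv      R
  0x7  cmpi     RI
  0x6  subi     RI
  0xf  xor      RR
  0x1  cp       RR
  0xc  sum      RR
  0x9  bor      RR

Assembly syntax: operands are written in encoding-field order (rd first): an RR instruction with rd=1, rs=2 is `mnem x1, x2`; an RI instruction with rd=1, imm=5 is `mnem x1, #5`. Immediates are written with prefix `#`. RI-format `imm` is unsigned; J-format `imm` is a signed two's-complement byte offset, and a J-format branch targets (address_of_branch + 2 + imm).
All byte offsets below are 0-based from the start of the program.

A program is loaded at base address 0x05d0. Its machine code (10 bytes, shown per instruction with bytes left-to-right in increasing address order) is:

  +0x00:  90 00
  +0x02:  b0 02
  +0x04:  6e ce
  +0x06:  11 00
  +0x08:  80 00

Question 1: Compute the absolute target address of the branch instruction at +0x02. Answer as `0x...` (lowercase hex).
0x05d6

@+02  big-endian(b0 02) = 0xb002
  op=0xb002>>12=0xb ⇒ bne (J)
  [11:0] imm=2 = #2
  target = base 0x05d0 + off 0x02 + 2 + imm 2 = 0x05d6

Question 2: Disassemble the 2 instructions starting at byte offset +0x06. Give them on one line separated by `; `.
+0x06: 11 00 ⇒ word 0x1100 (big)
  opcode bits[15:12]=0x1: cp/RR
  [11:10] rd=0 = x0
  [9:8] rs=1 = x1
+0x08: 80 00 ⇒ word 0x8000 (big)
  opcode bits[15:12]=0x8: hlt/N

cp x0, x1; hlt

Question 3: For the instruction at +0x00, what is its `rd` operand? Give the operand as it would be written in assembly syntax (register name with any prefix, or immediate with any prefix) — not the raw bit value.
[00] 90 00 → 0x9000
  op=0x9000>>12=0x9 ⇒ bor (RR)
  rd: (w>>10)&0x3=0x0 → x0
  rs: (w>>8)&0x3=0x0 → x0

x0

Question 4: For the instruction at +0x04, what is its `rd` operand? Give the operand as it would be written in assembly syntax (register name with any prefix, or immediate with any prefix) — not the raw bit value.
x3

[04] 6e ce → 0x6ece
  opcode bits[15:12]=0x6: subi/RI
  rd@[11:10]=0x3 ⇒ x3
  imm@[9:0]=0x2ce ⇒ #718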